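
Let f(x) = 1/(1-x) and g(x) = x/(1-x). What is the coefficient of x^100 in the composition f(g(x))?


First simplify the composition: f(g(x)) = 1/(1 - x/(1-x)) = (1-x)/((1-x) - x) = (1-x)/(1-2x).
Now extract the coefficient. Write (1-x)/(1-2x) = 1/(1-2x) - x/(1-2x).
The coefficient of x^n in 1/(1-2x) is 2^n, and in x/(1-2x) is 2^(n-1) (for n >= 1).
So the coefficient of x^100 is 2^100 - 2^99 = 1267650600228229401496703205376 - 633825300114114700748351602688 = 633825300114114700748351602688.

633825300114114700748351602688


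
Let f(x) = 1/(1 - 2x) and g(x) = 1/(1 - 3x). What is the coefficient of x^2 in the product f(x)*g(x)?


The coefficient of x^n in f*g is the Cauchy product: sum_{k=0}^{n} a^k * b^(n-k).
With a=2, b=3, n=2:
sum_{k=0}^{2} 2^k * 3^(2-k)
= 19

19


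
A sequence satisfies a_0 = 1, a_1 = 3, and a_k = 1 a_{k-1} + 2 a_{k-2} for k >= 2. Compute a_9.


The characteristic equation is t^2 - 1 t - 2 = 0, with roots r_1 = 2 and r_2 = -1 (so c_1 = r_1 + r_2, c_2 = -r_1 r_2 as required).
One can use the closed form a_n = A r_1^n + B r_2^n, but direct iteration is more reliable:
a_0 = 1, a_1 = 3, a_2 = 5, a_3 = 11, a_4 = 21, a_5 = 43, a_6 = 85, a_7 = 171, a_8 = 341, a_9 = 683.
So a_9 = 683.

683


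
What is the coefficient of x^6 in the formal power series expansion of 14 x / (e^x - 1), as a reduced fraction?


The exponential generating function for Bernoulli numbers is
x / (e^x - 1) = sum_{k>=0} B_k x^k / k!.
So the coefficient of x^6 in 14 x / (e^x - 1) is 14 B_6 / 6!.
Computing: B_6 = 1/42, 6! = 720, giving
14 * 1/42 / 720 = 1/2160.

1/2160


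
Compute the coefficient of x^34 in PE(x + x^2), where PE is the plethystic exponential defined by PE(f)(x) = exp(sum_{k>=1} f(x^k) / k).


With f(x) = x + x^2, the exponent is sum_{k>=1} (x^k + x^(2k)) / k = -ln(1 - x) - ln(1 - x^2). Exponentiating:
PE(x + x^2) = 1 / ((1 - x)(1 - x^2)).
This is the generating function for partitions of n into parts of size 1 or 2. The number of 2's can be any j in 0..17, and the rest are 1's, so
[x^34] = floor(34/2) + 1 = 18.

18


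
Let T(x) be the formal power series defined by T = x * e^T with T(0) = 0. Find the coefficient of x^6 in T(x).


Apply the Lagrange inversion formula: if T = x * phi(T) with phi(t) = e^t, then
[x^n] T = (1/n) [t^(n-1)] phi(t)^n = (1/n) [t^(n-1)] e^(n t) = (1/n) * n^(n-1) / (n-1)! = n^(n-1) / n!.
When c = 1 this is the Cayley count of rooted labeled trees on n vertices, divided by n!.
For n = 6: 6^5 / 6! = 7776/720 = 54/5.

54/5


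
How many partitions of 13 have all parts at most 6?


Using the generating function (1-x)^(-1)(1-x^2)^(-1)...(1-x^6)^(-1),
the coefficient of x^13 counts these restricted partitions.
Result = 71

71


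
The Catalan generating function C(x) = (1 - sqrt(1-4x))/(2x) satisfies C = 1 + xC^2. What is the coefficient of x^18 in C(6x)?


Substituting x -> 6x scales the n-th coefficient by 6^n, so [x^18] C(6x) = 6^18 * C_18.
C_18 = C(2*18, 18)/(19) = 9075135300/19 = 477638700.
So 6^18 * 477638700 = 101559956668416 * 477638700 = 48508965675158549299200.

48508965675158549299200


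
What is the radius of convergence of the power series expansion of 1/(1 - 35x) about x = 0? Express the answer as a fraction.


Expanding 1/(1 - 35x) = sum_{k>=0} 35^k x^k, the series converges when |35x| < 1, i.e., |x| < 1/35.
So the radius of convergence is 1/35 = 1/35.

1/35


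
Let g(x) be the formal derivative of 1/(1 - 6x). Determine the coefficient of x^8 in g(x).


Differentiate termwise: d/dx sum_{k>=0} 6^k x^k = sum_{k>=1} k 6^k x^(k-1) = sum_{j>=0} (j+1) 6^(j+1) x^j.
Equivalently, d/dx [1/(1 - 6x)] = 6/(1 - 6x)^2.
For j = 8: 9 * 6^9 = 9 * 10077696 = 90699264.

90699264


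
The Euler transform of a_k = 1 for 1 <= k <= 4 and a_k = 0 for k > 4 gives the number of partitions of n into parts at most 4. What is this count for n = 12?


Partitions of 12 into parts at most 4:
Using generating function (1-x)^(-1)(1-x^2)^(-1)...(1-x^4)^(-1),
the coefficient of x^12 = 34

34


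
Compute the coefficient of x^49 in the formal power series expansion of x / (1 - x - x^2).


Let f(x) = sum_{k>=0} a_k x^k. Multiplying f(x) * (1 - x - x^2) = x and matching coefficients gives a_0 = 0, a_1 = 1, and a_k = a_{k-1} + a_{k-2} for k >= 2. These are the Fibonacci numbers F_k.
Iterating from F_0 = 0, F_1 = 1:
F_0=0, F_1=1, F_2=1, F_3=2, F_4=3, F_5=5, F_6=8, F_7=13, F_8=21, F_9=34, ...
F_49 = 7778742049.

7778742049


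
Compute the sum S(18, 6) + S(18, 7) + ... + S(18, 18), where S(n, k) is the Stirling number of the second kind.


By definition, S(n, k) counts partitions of an n-set into exactly k nonempty blocks.
Computing row n = 18 for k = 6..18:
S(18, k): 110687251039, 197462483400, 189036065010, 106175395755, 37112163803, 8391004908, 1256328866, 125854638, 8408778, 367200, 9996, 153, 1
Sum = 650255333547.

650255333547


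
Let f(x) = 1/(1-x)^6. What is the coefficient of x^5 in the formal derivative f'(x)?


Differentiate: d/dx [ 1/(1-x)^r ] = r / (1-x)^(r+1).
Here r = 6, so f'(x) = 6 / (1-x)^7.
The expansion of 1/(1-x)^(r+1) has coefficient of x^n equal to C(n+r, r).
So the coefficient of x^5 in f'(x) is
6 * C(11, 6) = 6 * 462 = 2772

2772


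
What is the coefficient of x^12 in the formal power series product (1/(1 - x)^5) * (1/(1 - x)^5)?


Combine the factors: (1/(1 - x)^5) * (1/(1 - x)^5) = 1/(1 - x)^10.
Then use 1/(1 - x)^r = sum_{k>=0} C(k + r - 1, r - 1) x^k with r = 10 and k = 12:
C(21, 9) = 293930.

293930


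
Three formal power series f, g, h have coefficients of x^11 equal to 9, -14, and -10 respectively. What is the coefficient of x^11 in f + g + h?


Series addition is componentwise:
9 + -14 + -10
= -15

-15


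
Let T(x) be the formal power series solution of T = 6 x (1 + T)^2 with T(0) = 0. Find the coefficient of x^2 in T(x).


Apply the Lagrange inversion formula: if T = 6 x * phi(T) with phi(t) = (1 + t)^2, then [x^n] T = 6^n * (1/n) [t^(n-1)] phi(t)^n = 6^n * (1/n) [t^(n-1)] (1 + t)^(2n) = 6^n * (1/n) C(2n, n-1).
Using the identity C(2n, n-1) = C(2n, n) * n / (n+1), the unscaled factor equals C(2n, n) / (n+1) = C_n, the n-th Catalan number.
For n = 2: C_2 = C(4, 2) / 3 = 6/3 = 2.
With the 6^2 = 36 factor, the coefficient is 36 * 2 = 72.

72


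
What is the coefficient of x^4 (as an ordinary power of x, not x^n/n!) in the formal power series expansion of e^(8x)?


The exponential series is e^y = sum_{k>=0} y^k / k!. Substituting y = 8x gives
e^(8x) = sum_{k>=0} 8^k x^k / k!.
So the coefficient of x^n is a^n/n! with a = 8, n = 4:
8^4 / 4! = 4096/24 = 512/3

512/3


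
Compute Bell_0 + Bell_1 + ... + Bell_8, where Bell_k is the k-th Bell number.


Recall Bell_k counts set partitions of a k-set (with Bell_0 = 1 by convention).
Bell_0 through Bell_8: 1, 1, 2, 5, 15, 52, 203, 877, 4140
Sum = 1 + 1 + 2 + 5 + 15 + 52 + 203 + 877 + 4140 = 5296.

5296


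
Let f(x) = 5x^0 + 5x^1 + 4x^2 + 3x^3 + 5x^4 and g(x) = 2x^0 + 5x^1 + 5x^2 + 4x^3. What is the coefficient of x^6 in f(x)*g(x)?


Cauchy product at x^6:
3*4 + 5*5
= 37

37


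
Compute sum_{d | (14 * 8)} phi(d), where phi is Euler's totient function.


First, 14 * 8 = 112. One classical identity is sum_{d | n} phi(d) = n (each k in [1, n] has a unique gcd with n, and among the k's with gcd(k, n) = n/d there are phi(d) of them). So the sum equals 112. We also verify directly:
Divisors of 112: 1, 2, 4, 7, 8, 14, 16, 28, 56, 112.
phi values: 1, 1, 2, 6, 4, 6, 8, 12, 24, 48.
Sum = 112.

112


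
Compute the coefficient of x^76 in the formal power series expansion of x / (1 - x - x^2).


Let f(x) = sum_{k>=0} a_k x^k. Multiplying f(x) * (1 - x - x^2) = x and matching coefficients gives a_0 = 0, a_1 = 1, and a_k = a_{k-1} + a_{k-2} for k >= 2. These are the Fibonacci numbers F_k.
Iterating from F_0 = 0, F_1 = 1:
F_0=0, F_1=1, F_2=1, F_3=2, F_4=3, F_5=5, F_6=8, F_7=13, F_8=21, F_9=34, ...
F_76 = 3416454622906707.

3416454622906707


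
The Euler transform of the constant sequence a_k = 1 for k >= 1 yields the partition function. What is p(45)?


The Euler transform converts the sequence a_k = 1 into the number of integer partitions.
Using the recurrence or dynamic programming:
p(45) = 89134

89134


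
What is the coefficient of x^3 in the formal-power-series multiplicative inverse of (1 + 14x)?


The inverse is 1/(1 + 14x). Apply the geometric identity 1/(1 - y) = sum_{k>=0} y^k with y = -14x:
1/(1 + 14x) = sum_{k>=0} (-14)^k x^k.
So the coefficient of x^3 is (-14)^3 = -2744.

-2744


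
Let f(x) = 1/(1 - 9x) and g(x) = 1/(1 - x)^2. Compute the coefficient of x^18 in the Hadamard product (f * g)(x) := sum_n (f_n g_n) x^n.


f has coefficients f_k = 9^k. For g = 1/(1 - x)^2 the coefficient is g_k = C(k + 1, 1) = k + 1. The Hadamard coefficient is (f * g)_k = 9^k * (k + 1).
For k = 18: 9^18 * 19 = 150094635296999121 * 19 = 2851798070642983299.

2851798070642983299


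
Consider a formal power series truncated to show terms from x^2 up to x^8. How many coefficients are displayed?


From x^2 to x^8 inclusive, the count is 8 - 2 + 1 = 7.

7


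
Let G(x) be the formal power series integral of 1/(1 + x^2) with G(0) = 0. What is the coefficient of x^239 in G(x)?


1/(1 + x^2) = sum_{j>=0} (-1)^j x^(2j). Integrating termwise with G(0) = 0:
G(x) = sum_{j>=0} (-1)^j x^(2j+1) / (2j+1) = arctan(x).
Only odd powers are nonzero. For x^239 write 239 = 2*119 + 1, giving
(-1)^119 / 239 = -1/239 = -1/239.

-1/239


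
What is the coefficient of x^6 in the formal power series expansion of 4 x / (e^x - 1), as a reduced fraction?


The exponential generating function for Bernoulli numbers is
x / (e^x - 1) = sum_{k>=0} B_k x^k / k!.
So the coefficient of x^6 in 4 x / (e^x - 1) is 4 B_6 / 6!.
Computing: B_6 = 1/42, 6! = 720, giving
4 * 1/42 / 720 = 1/7560.

1/7560


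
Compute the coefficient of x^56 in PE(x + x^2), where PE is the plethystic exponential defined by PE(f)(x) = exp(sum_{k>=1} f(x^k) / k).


With f(x) = x + x^2, the exponent is sum_{k>=1} (x^k + x^(2k)) / k = -ln(1 - x) - ln(1 - x^2). Exponentiating:
PE(x + x^2) = 1 / ((1 - x)(1 - x^2)).
This is the generating function for partitions of n into parts of size 1 or 2. The number of 2's can be any j in 0..28, and the rest are 1's, so
[x^56] = floor(56/2) + 1 = 29.

29


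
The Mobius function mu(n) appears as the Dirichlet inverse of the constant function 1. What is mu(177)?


177 = 3 * 59 (all distinct primes).
mu(177) = (-1)^2 = 1

1


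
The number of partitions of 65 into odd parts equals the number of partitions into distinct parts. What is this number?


Computing partitions of 65 into odd parts (1, 3, 5, ...):
Using the generating function prod_{k>=0} 1/(1-x^(2k+1)),
the count is 18200

18200


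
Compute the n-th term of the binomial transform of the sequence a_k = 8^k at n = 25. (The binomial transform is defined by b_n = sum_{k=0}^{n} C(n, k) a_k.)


With a_k = 8^k, b_n = sum_{k=0}^{n} C(n, k) 8^k = (1 + 8)^n by the binomial theorem.
For n = 25: (1 + 8)^25 = 9^25 = 717897987691852588770249.

717897987691852588770249


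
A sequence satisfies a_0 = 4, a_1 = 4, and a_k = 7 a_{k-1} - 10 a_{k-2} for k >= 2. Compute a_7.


The characteristic equation is t^2 - 7 t + 10 = 0, with roots r_1 = 5 and r_2 = 2 (so c_1 = r_1 + r_2, c_2 = -r_1 r_2 as required).
One can use the closed form a_n = A r_1^n + B r_2^n, but direct iteration is more reliable:
a_0 = 4, a_1 = 4, a_2 = -12, a_3 = -124, a_4 = -748, a_5 = -3996, a_6 = -20492, a_7 = -103484.
So a_7 = -103484.

-103484


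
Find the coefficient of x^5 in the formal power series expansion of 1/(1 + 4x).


Write 1/(1 + c x) = 1/(1 - (-c) x) and apply the geometric-series identity
1/(1 - y) = sum_{k>=0} y^k to get 1/(1 + c x) = sum_{k>=0} (-c)^k x^k.
So the coefficient of x^k is (-c)^k = (-1)^k * c^k.
Here c = 4 and k = 5:
(-4)^5 = -1 * 1024 = -1024

-1024


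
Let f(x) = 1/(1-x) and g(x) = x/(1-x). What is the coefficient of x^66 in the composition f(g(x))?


First simplify the composition: f(g(x)) = 1/(1 - x/(1-x)) = (1-x)/((1-x) - x) = (1-x)/(1-2x).
Now extract the coefficient. Write (1-x)/(1-2x) = 1/(1-2x) - x/(1-2x).
The coefficient of x^n in 1/(1-2x) is 2^n, and in x/(1-2x) is 2^(n-1) (for n >= 1).
So the coefficient of x^66 is 2^66 - 2^65 = 73786976294838206464 - 36893488147419103232 = 36893488147419103232.

36893488147419103232


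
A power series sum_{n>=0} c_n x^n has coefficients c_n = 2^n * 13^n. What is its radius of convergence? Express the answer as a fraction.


By the root test (Cauchy-Hadamard), the radius is R = 1 / limsup_n |c_n|^(1/n).
Here |c_n|^(1/n) = (2^n * 13^n)^(1/n) = 2 * 13 = 26 for all n.
So R = 1/26 = 1/26.

1/26


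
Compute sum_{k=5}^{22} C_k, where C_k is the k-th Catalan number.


C_5 through C_22: 42, 132, 429, 1430, 4862, 16796, 58786, 208012, 742900, 2674440, 9694845, 35357670, 129644790, 477638700, 1767263190, 6564120420, 24466267020, 91482563640
Sum = 42 + 132 + 429 + 1430 + 4862 + 16796 + 58786 + 208012 + 742900 + 2674440 + 9694845 + 35357670 + 129644790 + 477638700 + 1767263190 + 6564120420 + 24466267020 + 91482563640
= 124936258104

124936258104


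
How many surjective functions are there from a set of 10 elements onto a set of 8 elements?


By inclusion-exclusion on which target elements are missed, the number of surjections from an n-set onto a k-set is
surj(n, k) = sum_{j=0}^{k} (-1)^j C(k, j) (k - j)^n.
Equivalently surj(n, k) = k! * S(n, k), where S(n, k) is the Stirling number of the second kind.
For n = 10, k = 8:
S(10, 8) = 750, so
surj = 8! * 750 = 40320 * 750 = 30240000.

30240000


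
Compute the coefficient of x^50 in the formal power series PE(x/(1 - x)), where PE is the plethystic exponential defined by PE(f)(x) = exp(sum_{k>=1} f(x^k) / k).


For f(x) = x/(1 - x) we have
sum_{k>=1} f(x^k) / k = sum_{k>=1} (1/k) * x^k / (1 - x^k) = sum_{k, m >= 1} x^(k m) / k,
which after exponentiating simplifies to
PE(x/(1 - x)) = prod_{k>=1} 1 / (1 - x^k).
This is the generating function for the partition function p(n), so the coefficient of x^50 is p(50).
Computing p(50) by dynamic programming over parts 1, 2, ..., 50: p(50) = 204226.

204226


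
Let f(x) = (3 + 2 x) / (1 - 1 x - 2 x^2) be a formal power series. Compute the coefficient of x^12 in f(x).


Write f(x) = sum_{k>=0} a_k x^k. Multiplying both sides by 1 - 1 x - 2 x^2 gives
(1 - 1 x - 2 x^2) sum_{k>=0} a_k x^k = 3 + 2 x.
Matching coefficients:
 x^0: a_0 = 3
 x^1: a_1 - 1 a_0 = 2  =>  a_1 = 1*3 + 2 = 5
 x^k (k >= 2): a_k = 1 a_{k-1} + 2 a_{k-2}.
Iterating: a_2 = 11, a_3 = 21, a_4 = 43, a_5 = 85, a_6 = 171, a_7 = 341, a_8 = 683, a_9 = 1365, a_10 = 2731, a_11 = 5461, a_12 = 10923.
So the coefficient of x^12 is 10923.

10923


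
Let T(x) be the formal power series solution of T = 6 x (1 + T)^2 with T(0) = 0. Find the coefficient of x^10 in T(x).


Apply the Lagrange inversion formula: if T = 6 x * phi(T) with phi(t) = (1 + t)^2, then [x^n] T = 6^n * (1/n) [t^(n-1)] phi(t)^n = 6^n * (1/n) [t^(n-1)] (1 + t)^(2n) = 6^n * (1/n) C(2n, n-1).
Using the identity C(2n, n-1) = C(2n, n) * n / (n+1), the unscaled factor equals C(2n, n) / (n+1) = C_n, the n-th Catalan number.
For n = 10: C_10 = C(20, 10) / 11 = 184756/11 = 16796.
With the 6^10 = 60466176 factor, the coefficient is 60466176 * 16796 = 1015589892096.

1015589892096


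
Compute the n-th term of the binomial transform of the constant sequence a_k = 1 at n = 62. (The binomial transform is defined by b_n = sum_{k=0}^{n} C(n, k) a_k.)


With a_k = 1 for all k, b_n = sum_{k=0}^{n} C(n, k) = 2^n by the binomial theorem.
For n = 62: 2^62 = 4611686018427387904.

4611686018427387904


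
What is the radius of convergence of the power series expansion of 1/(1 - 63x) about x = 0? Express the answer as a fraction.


Expanding 1/(1 - 63x) = sum_{k>=0} 63^k x^k, the series converges when |63x| < 1, i.e., |x| < 1/63.
So the radius of convergence is 1/63 = 1/63.

1/63


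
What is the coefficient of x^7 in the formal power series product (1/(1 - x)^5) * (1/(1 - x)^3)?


Combine the factors: (1/(1 - x)^5) * (1/(1 - x)^3) = 1/(1 - x)^8.
Then use 1/(1 - x)^r = sum_{k>=0} C(k + r - 1, r - 1) x^k with r = 8 and k = 7:
C(14, 7) = 3432.

3432


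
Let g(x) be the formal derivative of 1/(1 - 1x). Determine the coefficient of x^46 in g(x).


Differentiate termwise: d/dx sum_{k>=0} 1^k x^k = sum_{k>=1} k 1^k x^(k-1) = sum_{j>=0} (j+1) 1^(j+1) x^j.
Equivalently, d/dx [1/(1 - 1x)] = 1/(1 - 1x)^2.
For j = 46: 47 * 1^47 = 47 * 1 = 47.

47


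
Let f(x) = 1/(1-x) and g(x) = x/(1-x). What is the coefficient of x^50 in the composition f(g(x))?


First simplify the composition: f(g(x)) = 1/(1 - x/(1-x)) = (1-x)/((1-x) - x) = (1-x)/(1-2x).
Now extract the coefficient. Write (1-x)/(1-2x) = 1/(1-2x) - x/(1-2x).
The coefficient of x^n in 1/(1-2x) is 2^n, and in x/(1-2x) is 2^(n-1) (for n >= 1).
So the coefficient of x^50 is 2^50 - 2^49 = 1125899906842624 - 562949953421312 = 562949953421312.

562949953421312


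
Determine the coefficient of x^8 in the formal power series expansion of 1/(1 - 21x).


The geometric series identity gives 1/(1 - c x) = sum_{k>=0} c^k x^k, so the coefficient of x^k is c^k.
Here c = 21 and k = 8.
Computing: 21^8 = 37822859361

37822859361


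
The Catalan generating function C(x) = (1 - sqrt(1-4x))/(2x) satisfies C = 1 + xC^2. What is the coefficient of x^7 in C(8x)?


Substituting x -> 8x scales the n-th coefficient by 8^n, so [x^7] C(8x) = 8^7 * C_7.
C_7 = C(2*7, 7)/(8) = 3432/8 = 429.
So 8^7 * 429 = 2097152 * 429 = 899678208.

899678208


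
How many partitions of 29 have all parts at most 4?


Using the generating function (1-x)^(-1)(1-x^2)^(-1)...(1-x^4)^(-1),
the coefficient of x^29 counts these restricted partitions.
Result = 270

270


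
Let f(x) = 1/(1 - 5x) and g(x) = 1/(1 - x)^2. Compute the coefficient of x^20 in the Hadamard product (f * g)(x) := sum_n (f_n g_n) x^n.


f has coefficients f_k = 5^k. For g = 1/(1 - x)^2 the coefficient is g_k = C(k + 1, 1) = k + 1. The Hadamard coefficient is (f * g)_k = 5^k * (k + 1).
For k = 20: 5^20 * 21 = 95367431640625 * 21 = 2002716064453125.

2002716064453125


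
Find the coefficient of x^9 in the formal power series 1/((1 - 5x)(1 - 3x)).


By partial fractions or Cauchy convolution:
The coefficient equals sum_{k=0}^{9} 5^k * 3^(9-k).
= 4853288

4853288


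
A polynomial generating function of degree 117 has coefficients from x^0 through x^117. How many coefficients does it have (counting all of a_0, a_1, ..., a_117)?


A polynomial of degree 117 takes the form a_0 + a_1 x + ... + a_117 x^117.
The number of coefficients is 117 + 1 = 118.

118


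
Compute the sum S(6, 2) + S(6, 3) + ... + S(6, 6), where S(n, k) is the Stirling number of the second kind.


By definition, S(n, k) counts partitions of an n-set into exactly k nonempty blocks.
Computing row n = 6 for k = 2..6:
S(6, k): 31, 90, 65, 15, 1
Sum = 202.

202


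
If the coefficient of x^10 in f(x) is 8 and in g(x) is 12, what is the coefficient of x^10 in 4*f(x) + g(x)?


Scalar multiplication scales coefficients: 4 * 8 = 32.
Then add the g coefficient: 32 + 12
= 44

44


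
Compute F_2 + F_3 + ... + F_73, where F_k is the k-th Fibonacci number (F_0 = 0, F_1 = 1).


Use the identity sum_{k=0}^{N} F_k = F_{N+2} - 1 (which follows from F_{k+2} - F_{k+1} = F_k). Then
sum_{k=2}^{73} F_k = (F_{75} - 1) - (F_{3} - 1) = F_{75} - F_{3}.
Computing: F_{75} = 2111485077978050, F_{3} = 2, so
Sum = 2111485077978050 - 2 = 2111485077978048.

2111485077978048


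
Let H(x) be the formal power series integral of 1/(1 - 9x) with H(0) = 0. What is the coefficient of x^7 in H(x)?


1/(1 - 9x) = sum_{k>=0} 9^k x^k. Integrating termwise with H(0) = 0:
H(x) = sum_{k>=0} 9^k x^(k+1) / (k+1) = sum_{m>=1} 9^(m-1) x^m / m.
For m = 7: 9^6/7 = 531441/7 = 531441/7.

531441/7


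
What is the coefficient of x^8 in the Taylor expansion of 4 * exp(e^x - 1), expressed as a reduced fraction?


exp(e^x - 1) = sum_{k>=0} Bell_k x^k / k!, where Bell_k is the k-th Bell number.
So the coefficient of x^8 is 4 * Bell_8 / 8!.
Computing: Bell_8 = 4140 and 8! = 40320, giving
4 * 4140/40320 = 23/56.

23/56


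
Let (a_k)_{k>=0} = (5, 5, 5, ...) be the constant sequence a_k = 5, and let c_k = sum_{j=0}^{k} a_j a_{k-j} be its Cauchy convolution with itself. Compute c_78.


Since a_j = 5 for all j >= 0, the convolution sum becomes
c_k = sum_{j=0}^{k} 5 * 5 = 25 * (k + 1).
Equivalently, the generating function of (a_k) is 5/(1 - x) and its square is 25/(1 - x)^2 = sum_{k>=0} 25(k + 1) x^k.
For k = 78: 25 * 79 = 1975.

1975


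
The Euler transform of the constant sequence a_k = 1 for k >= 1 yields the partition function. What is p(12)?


The Euler transform converts the sequence a_k = 1 into the number of integer partitions.
Using the recurrence or dynamic programming:
p(12) = 77

77


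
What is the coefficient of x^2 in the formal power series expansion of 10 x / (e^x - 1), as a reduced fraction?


The exponential generating function for Bernoulli numbers is
x / (e^x - 1) = sum_{k>=0} B_k x^k / k!.
So the coefficient of x^2 in 10 x / (e^x - 1) is 10 B_2 / 2!.
Computing: B_2 = 1/6, 2! = 2, giving
10 * 1/6 / 2 = 5/6.

5/6


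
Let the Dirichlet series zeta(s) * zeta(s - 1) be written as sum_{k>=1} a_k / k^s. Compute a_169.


Convolution gives a_k = sum_{d | k} d * 1 = sum_{d | k} d = sigma(k), the sum of positive divisors of k.
For k = 169, the divisors are 1, 13, 169, so
sigma(169) = 1 + 13 + 169 = 183.

183


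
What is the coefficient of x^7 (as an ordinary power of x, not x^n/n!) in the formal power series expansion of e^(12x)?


The exponential series is e^y = sum_{k>=0} y^k / k!. Substituting y = 12x gives
e^(12x) = sum_{k>=0} 12^k x^k / k!.
So the coefficient of x^n is a^n/n! with a = 12, n = 7:
12^7 / 7! = 35831808/5040 = 248832/35

248832/35


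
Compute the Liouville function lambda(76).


The Liouville function is lambda(k) = (-1)^Omega(k), where Omega(k) counts the prime factors of k with multiplicity.
Factoring: 76 = 2 * 2 * 19, so Omega(76) = 3.
lambda(76) = (-1)^3 = -1.

-1


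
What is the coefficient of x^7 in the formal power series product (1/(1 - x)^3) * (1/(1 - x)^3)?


Combine the factors: (1/(1 - x)^3) * (1/(1 - x)^3) = 1/(1 - x)^6.
Then use 1/(1 - x)^r = sum_{k>=0} C(k + r - 1, r - 1) x^k with r = 6 and k = 7:
C(12, 5) = 792.

792


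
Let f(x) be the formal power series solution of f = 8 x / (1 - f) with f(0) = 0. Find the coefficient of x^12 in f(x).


Apply Lagrange inversion: f = 8 x * phi(f) with phi(t) = 1/(1 - t), so
[x^n] f = 8^n * (1/n) [t^(n-1)] phi(t)^n = 8^n * (1/n) [t^(n-1)] (1 - t)^(-n) = 8^n * (1/n) C(2n - 2, n - 1) = 8^n * C_{n-1}.
For n = 12: C_11 = C(22, 11) / 12 = 705432/12 = 58786.
With the 8^12 = 68719476736 factor, the coefficient is 68719476736 * 58786 = 4039743159402496.

4039743159402496


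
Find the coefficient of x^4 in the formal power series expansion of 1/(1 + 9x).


Write 1/(1 + c x) = 1/(1 - (-c) x) and apply the geometric-series identity
1/(1 - y) = sum_{k>=0} y^k to get 1/(1 + c x) = sum_{k>=0} (-c)^k x^k.
So the coefficient of x^k is (-c)^k = (-1)^k * c^k.
Here c = 9 and k = 4:
(-9)^4 = 1 * 6561 = 6561

6561


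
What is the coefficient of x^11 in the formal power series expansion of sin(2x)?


The Maclaurin series is sin(t) = sum_{k>=0} (-1)^k t^(2k+1) / (2k+1)!, so substituting t = 2x, only odd powers of x are nonzero, with coefficient of x^(2k+1) equal to (-1)^k 2^(2k+1) / (2k+1)!.
Write 11 = 2*5 + 1, giving the coefficient (-1)^5 * 2^11 / 11! = -2048/39916800 = -8/155925.

-8/155925


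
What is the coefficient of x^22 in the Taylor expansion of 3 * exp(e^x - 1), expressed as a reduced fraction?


exp(e^x - 1) = sum_{k>=0} Bell_k x^k / k!, where Bell_k is the k-th Bell number.
So the coefficient of x^22 is 3 * Bell_22 / 22!.
Computing: Bell_22 = 4506715738447323 and 22! = 1124000727777607680000, giving
3 * 4506715738447323/1124000727777607680000 = 88366975263673/7346409985474560000.

88366975263673/7346409985474560000


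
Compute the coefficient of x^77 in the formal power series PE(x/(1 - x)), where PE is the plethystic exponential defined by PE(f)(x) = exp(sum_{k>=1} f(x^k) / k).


For f(x) = x/(1 - x) we have
sum_{k>=1} f(x^k) / k = sum_{k>=1} (1/k) * x^k / (1 - x^k) = sum_{k, m >= 1} x^(k m) / k,
which after exponentiating simplifies to
PE(x/(1 - x)) = prod_{k>=1} 1 / (1 - x^k).
This is the generating function for the partition function p(n), so the coefficient of x^77 is p(77).
Computing p(77) by dynamic programming over parts 1, 2, ..., 77: p(77) = 10619863.

10619863


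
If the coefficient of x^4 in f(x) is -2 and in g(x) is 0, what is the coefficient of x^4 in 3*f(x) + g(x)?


Scalar multiplication scales coefficients: 3 * -2 = -6.
Then add the g coefficient: -6 + 0
= -6

-6


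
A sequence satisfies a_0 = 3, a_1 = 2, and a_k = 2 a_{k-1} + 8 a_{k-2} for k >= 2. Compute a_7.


The characteristic equation is t^2 - 2 t - 8 = 0, with roots r_1 = 4 and r_2 = -2 (so c_1 = r_1 + r_2, c_2 = -r_1 r_2 as required).
One can use the closed form a_n = A r_1^n + B r_2^n, but direct iteration is more reliable:
a_0 = 3, a_1 = 2, a_2 = 28, a_3 = 72, a_4 = 368, a_5 = 1312, a_6 = 5568, a_7 = 21632.
So a_7 = 21632.

21632


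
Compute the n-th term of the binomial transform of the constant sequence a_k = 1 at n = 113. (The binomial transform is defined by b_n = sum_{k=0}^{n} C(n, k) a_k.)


With a_k = 1 for all k, b_n = sum_{k=0}^{n} C(n, k) = 2^n by the binomial theorem.
For n = 113: 2^113 = 10384593717069655257060992658440192.

10384593717069655257060992658440192


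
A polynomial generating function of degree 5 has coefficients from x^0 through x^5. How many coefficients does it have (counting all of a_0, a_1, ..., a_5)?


A polynomial of degree 5 takes the form a_0 + a_1 x + ... + a_5 x^5.
The number of coefficients is 5 + 1 = 6.

6


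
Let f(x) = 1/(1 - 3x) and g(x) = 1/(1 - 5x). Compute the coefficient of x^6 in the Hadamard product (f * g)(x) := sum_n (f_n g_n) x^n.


f has coefficients f_k = 3^k and g has coefficients g_k = 5^k, so the Hadamard product has coefficient (f*g)_k = 3^k * 5^k = 15^k.
For k = 6: 15^6 = 11390625.

11390625


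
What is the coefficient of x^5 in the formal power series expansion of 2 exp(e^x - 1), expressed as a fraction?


exp(e^x - 1) is the exponential generating function for the Bell numbers Bell_k: exp(e^x - 1) = sum_{k>=0} Bell_k x^k / k!.
So the coefficient of x^5 in 2 exp(e^x - 1) is 2 Bell_5 / 5!.
Computing: Bell_5 = 52 and 5! = 120, giving
2 * 52/120 = 13/15.

13/15


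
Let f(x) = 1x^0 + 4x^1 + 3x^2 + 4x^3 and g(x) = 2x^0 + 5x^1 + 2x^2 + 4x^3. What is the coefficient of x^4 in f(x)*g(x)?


Cauchy product at x^4:
4*4 + 3*2 + 4*5
= 42

42


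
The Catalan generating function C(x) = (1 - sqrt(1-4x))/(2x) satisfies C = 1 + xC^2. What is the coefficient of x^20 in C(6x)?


Substituting x -> 6x scales the n-th coefficient by 6^n, so [x^20] C(6x) = 6^20 * C_20.
C_20 = C(2*20, 20)/(21) = 137846528820/21 = 6564120420.
So 6^20 * 6564120420 = 3656158440062976 * 6564120420 = 23999464275172726847569920.

23999464275172726847569920


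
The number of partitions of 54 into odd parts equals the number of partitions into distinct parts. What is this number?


Computing partitions of 54 into odd parts (1, 3, 5, ...):
Using the generating function prod_{k>=0} 1/(1-x^(2k+1)),
the count is 5718

5718


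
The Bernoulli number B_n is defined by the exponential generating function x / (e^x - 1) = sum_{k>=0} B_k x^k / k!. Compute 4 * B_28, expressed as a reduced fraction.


Bernoulli numbers can also be computed recursively via B_0 = 1 and sum_{j=0}^{m} C(m+1, j) B_j = 0 for m >= 1. Odd-index Bernoulli numbers vanish for k >= 3.
Computing B_28 = -23749461029/870, so 4 * B_28 = 4 * -23749461029/870 = -47498922058/435.

-47498922058/435


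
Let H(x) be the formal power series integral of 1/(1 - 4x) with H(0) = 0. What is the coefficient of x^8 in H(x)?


1/(1 - 4x) = sum_{k>=0} 4^k x^k. Integrating termwise with H(0) = 0:
H(x) = sum_{k>=0} 4^k x^(k+1) / (k+1) = sum_{m>=1} 4^(m-1) x^m / m.
For m = 8: 4^7/8 = 16384/8 = 2048.

2048


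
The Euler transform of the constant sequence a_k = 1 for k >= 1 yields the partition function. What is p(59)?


The Euler transform converts the sequence a_k = 1 into the number of integer partitions.
Using the recurrence or dynamic programming:
p(59) = 831820

831820


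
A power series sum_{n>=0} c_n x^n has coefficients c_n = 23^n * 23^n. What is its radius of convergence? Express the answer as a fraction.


By the root test (Cauchy-Hadamard), the radius is R = 1 / limsup_n |c_n|^(1/n).
Here |c_n|^(1/n) = (23^n * 23^n)^(1/n) = 23 * 23 = 529 for all n.
So R = 1/529 = 1/529.

1/529


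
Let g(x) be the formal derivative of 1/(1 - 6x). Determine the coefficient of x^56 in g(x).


Differentiate termwise: d/dx sum_{k>=0} 6^k x^k = sum_{k>=1} k 6^k x^(k-1) = sum_{j>=0} (j+1) 6^(j+1) x^j.
Equivalently, d/dx [1/(1 - 6x)] = 6/(1 - 6x)^2.
For j = 56: 57 * 6^57 = 57 * 226267027688376192080197927193400943822503936 = 12897220578237442948571281850023853797882724352.

12897220578237442948571281850023853797882724352


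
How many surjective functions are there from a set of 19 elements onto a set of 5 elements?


By inclusion-exclusion on which target elements are missed, the number of surjections from an n-set onto a k-set is
surj(n, k) = sum_{j=0}^{k} (-1)^j C(k, j) (k - j)^n.
Equivalently surj(n, k) = k! * S(n, k), where S(n, k) is the Stirling number of the second kind.
For n = 19, k = 5:
S(19, 5) = 147589284710, so
surj = 5! * 147589284710 = 120 * 147589284710 = 17710714165200.

17710714165200


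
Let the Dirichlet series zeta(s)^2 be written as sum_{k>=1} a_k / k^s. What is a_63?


The Dirichlet convolution of the constant function 1 with itself gives (1 * 1)(k) = sum_{d | k} 1 = d(k), the number of positive divisors of k.
Since zeta(s) = sum_{k>=1} 1/k^s, we have zeta(s)^2 = sum_{k>=1} d(k)/k^s, so a_k = d(k).
For k = 63: the divisors are 1, 3, 7, 9, 21, 63.
Count = 6.

6


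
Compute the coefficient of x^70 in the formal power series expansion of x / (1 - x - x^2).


Let f(x) = sum_{k>=0} a_k x^k. Multiplying f(x) * (1 - x - x^2) = x and matching coefficients gives a_0 = 0, a_1 = 1, and a_k = a_{k-1} + a_{k-2} for k >= 2. These are the Fibonacci numbers F_k.
Iterating from F_0 = 0, F_1 = 1:
F_0=0, F_1=1, F_2=1, F_3=2, F_4=3, F_5=5, F_6=8, F_7=13, F_8=21, F_9=34, ...
F_70 = 190392490709135.

190392490709135


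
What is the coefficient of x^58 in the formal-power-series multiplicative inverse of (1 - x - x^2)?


Let the inverse be f(x) = sum_{k>=0} a_k x^k. From f(x) * (1 - x - x^2) = 1 and matching coefficients:
 x^0: a_0 = 1.
 x^1: a_1 - a_0 = 0, so a_1 = 1.
 x^k (k >= 2): a_k - a_{k-1} - a_{k-2} = 0, i.e. a_k = a_{k-1} + a_{k-2}.
This is the Fibonacci-type recurrence shifted so that a_0 = a_1 = 1.
Iterating: a_0=1, a_1=1, a_2=2, a_3=3, a_4=5, a_5=8, a_6=13, a_7=21, a_8=34, a_9=55, ...
a_58 = 956722026041.

956722026041


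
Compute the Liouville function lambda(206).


The Liouville function is lambda(k) = (-1)^Omega(k), where Omega(k) counts the prime factors of k with multiplicity.
Factoring: 206 = 2 * 103, so Omega(206) = 2.
lambda(206) = (-1)^2 = 1.

1


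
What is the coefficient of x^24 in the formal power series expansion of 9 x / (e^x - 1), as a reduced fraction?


The exponential generating function for Bernoulli numbers is
x / (e^x - 1) = sum_{k>=0} B_k x^k / k!.
So the coefficient of x^24 in 9 x / (e^x - 1) is 9 B_24 / 24!.
Computing: B_24 = -236364091/2730, 24! = 620448401733239439360000, giving
9 * -236364091/2730 / 620448401733239439360000 = -236364091/188202681859082629939200000.

-236364091/188202681859082629939200000


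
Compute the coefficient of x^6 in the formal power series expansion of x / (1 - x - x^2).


Let f(x) = sum_{k>=0} a_k x^k. Multiplying f(x) * (1 - x - x^2) = x and matching coefficients gives a_0 = 0, a_1 = 1, and a_k = a_{k-1} + a_{k-2} for k >= 2. These are the Fibonacci numbers F_k.
Iterating from F_0 = 0, F_1 = 1:
F_0=0, F_1=1, F_2=1, F_3=2, F_4=3, F_5=5, F_6=8
F_6 = 8.

8


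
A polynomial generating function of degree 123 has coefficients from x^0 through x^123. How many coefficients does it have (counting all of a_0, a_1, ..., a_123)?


A polynomial of degree 123 takes the form a_0 + a_1 x + ... + a_123 x^123.
The number of coefficients is 123 + 1 = 124.

124


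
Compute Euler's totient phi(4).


phi(n) counts integers in [1, n] coprime to n. Using the multiplicative formula phi(n) = n * prod_{p | n} (1 - 1/p):
4 = 2^2, so
phi(4) = 4 * (1 - 1/2) = 2.

2


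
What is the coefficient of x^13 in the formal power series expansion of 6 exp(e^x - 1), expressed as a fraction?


exp(e^x - 1) is the exponential generating function for the Bell numbers Bell_k: exp(e^x - 1) = sum_{k>=0} Bell_k x^k / k!.
So the coefficient of x^13 in 6 exp(e^x - 1) is 6 Bell_13 / 13!.
Computing: Bell_13 = 27644437 and 13! = 6227020800, giving
6 * 27644437/6227020800 = 27644437/1037836800.

27644437/1037836800


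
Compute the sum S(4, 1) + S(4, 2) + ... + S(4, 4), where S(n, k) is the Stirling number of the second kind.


By definition, S(n, k) counts partitions of an n-set into exactly k nonempty blocks.
Computing row n = 4 for k = 1..4:
S(4, k): 1, 7, 6, 1
Sum = 15. (This equals Bell_4 since the sum runs over all k.)

15


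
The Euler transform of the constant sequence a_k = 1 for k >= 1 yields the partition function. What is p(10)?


The Euler transform converts the sequence a_k = 1 into the number of integer partitions.
Using the recurrence or dynamic programming:
p(10) = 42

42


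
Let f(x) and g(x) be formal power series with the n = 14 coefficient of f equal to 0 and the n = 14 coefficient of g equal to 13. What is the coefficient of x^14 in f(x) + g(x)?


Addition of formal power series is termwise.
The coefficient of x^14 in f + g = 0 + 13
= 13

13


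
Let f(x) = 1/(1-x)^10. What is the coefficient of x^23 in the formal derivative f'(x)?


Differentiate: d/dx [ 1/(1-x)^r ] = r / (1-x)^(r+1).
Here r = 10, so f'(x) = 10 / (1-x)^11.
The expansion of 1/(1-x)^(r+1) has coefficient of x^n equal to C(n+r, r).
So the coefficient of x^23 in f'(x) is
10 * C(33, 10) = 10 * 92561040 = 925610400

925610400


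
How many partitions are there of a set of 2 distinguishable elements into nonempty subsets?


Bell_2 can be computed from the Bell triangle or from Dobinski's identity Bell_n = (1/e) * sum_{k>=0} k^n / k!.
Computing Bell_2 = 2.

2


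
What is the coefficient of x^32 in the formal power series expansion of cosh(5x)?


The Maclaurin series is cosh(t) = sum_{m>=0} t^(2m) / (2m)!, so substituting t = 5x, only even powers of x are nonzero, with coefficient of x^(2m) equal to 5^(2m) / (2m)!.
For x^32 the coefficient is 5^32/32! = 23283064365386962890625/263130836933693530167218012160000000 = 298023223876953125/3368074712751277186140390555648.

298023223876953125/3368074712751277186140390555648


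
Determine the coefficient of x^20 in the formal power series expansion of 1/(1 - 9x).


The geometric series identity gives 1/(1 - c x) = sum_{k>=0} c^k x^k, so the coefficient of x^k is c^k.
Here c = 9 and k = 20.
Computing: 9^20 = 12157665459056928801

12157665459056928801


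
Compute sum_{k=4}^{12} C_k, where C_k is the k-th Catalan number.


C_4 through C_12: 14, 42, 132, 429, 1430, 4862, 16796, 58786, 208012
Sum = 14 + 42 + 132 + 429 + 1430 + 4862 + 16796 + 58786 + 208012
= 290503

290503


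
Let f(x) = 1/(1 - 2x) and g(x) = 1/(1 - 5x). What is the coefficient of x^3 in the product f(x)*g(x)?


The coefficient of x^n in f*g is the Cauchy product: sum_{k=0}^{n} a^k * b^(n-k).
With a=2, b=5, n=3:
sum_{k=0}^{3} 2^k * 5^(3-k)
= 203

203


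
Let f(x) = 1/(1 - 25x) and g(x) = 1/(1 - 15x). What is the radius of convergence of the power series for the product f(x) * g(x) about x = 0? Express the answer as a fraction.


The radius of 1/(1 - 25x) is 1/25 (nearest singularity at x = 1/25), and the radius of 1/(1 - 15x) is 1/15.
The product f(x)*g(x) = 1/((1 - 25x)(1 - 15x)) has singularities at both 1/25 and 1/15, so its radius of convergence is the distance to the nearest one:
min(1/25, 1/15) = 1/25.

1/25


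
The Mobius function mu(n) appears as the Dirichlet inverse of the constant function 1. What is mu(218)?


218 = 2 * 109 (all distinct primes).
mu(218) = (-1)^2 = 1

1


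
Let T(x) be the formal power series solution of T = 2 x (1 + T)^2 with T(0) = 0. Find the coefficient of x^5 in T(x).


Apply the Lagrange inversion formula: if T = 2 x * phi(T) with phi(t) = (1 + t)^2, then [x^n] T = 2^n * (1/n) [t^(n-1)] phi(t)^n = 2^n * (1/n) [t^(n-1)] (1 + t)^(2n) = 2^n * (1/n) C(2n, n-1).
Using the identity C(2n, n-1) = C(2n, n) * n / (n+1), the unscaled factor equals C(2n, n) / (n+1) = C_n, the n-th Catalan number.
For n = 5: C_5 = C(10, 5) / 6 = 252/6 = 42.
With the 2^5 = 32 factor, the coefficient is 32 * 42 = 1344.

1344


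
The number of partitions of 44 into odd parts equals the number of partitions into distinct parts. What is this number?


Computing partitions of 44 into odd parts (1, 3, 5, ...):
Using the generating function prod_{k>=0} 1/(1-x^(2k+1)),
the count is 1816

1816


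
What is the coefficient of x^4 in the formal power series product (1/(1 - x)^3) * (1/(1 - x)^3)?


Combine the factors: (1/(1 - x)^3) * (1/(1 - x)^3) = 1/(1 - x)^6.
Then use 1/(1 - x)^r = sum_{k>=0} C(k + r - 1, r - 1) x^k with r = 6 and k = 4:
C(9, 5) = 126.

126


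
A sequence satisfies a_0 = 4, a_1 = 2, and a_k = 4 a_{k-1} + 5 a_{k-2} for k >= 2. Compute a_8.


The characteristic equation is t^2 - 4 t - 5 = 0, with roots r_1 = 5 and r_2 = -1 (so c_1 = r_1 + r_2, c_2 = -r_1 r_2 as required).
One can use the closed form a_n = A r_1^n + B r_2^n, but direct iteration is more reliable:
a_0 = 4, a_1 = 2, a_2 = 28, a_3 = 122, a_4 = 628, a_5 = 3122, a_6 = 15628, a_7 = 78122, a_8 = 390628.
So a_8 = 390628.

390628


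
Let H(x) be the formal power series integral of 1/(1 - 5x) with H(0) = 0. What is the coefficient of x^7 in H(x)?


1/(1 - 5x) = sum_{k>=0} 5^k x^k. Integrating termwise with H(0) = 0:
H(x) = sum_{k>=0} 5^k x^(k+1) / (k+1) = sum_{m>=1} 5^(m-1) x^m / m.
For m = 7: 5^6/7 = 15625/7 = 15625/7.

15625/7


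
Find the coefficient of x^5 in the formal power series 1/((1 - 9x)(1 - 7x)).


By partial fractions or Cauchy convolution:
The coefficient equals sum_{k=0}^{5} 9^k * 7^(5-k).
= 206896

206896


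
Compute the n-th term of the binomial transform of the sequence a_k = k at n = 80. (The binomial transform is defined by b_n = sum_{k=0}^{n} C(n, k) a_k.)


With a_k = k, b_n = sum_{k=0}^{n} C(n, k) k. Using k * C(n, k) = n * C(n-1, k-1) gives b_n = n * sum_{k>=1} C(n-1, k-1) = n * 2^(n-1).
For n = 80: 80 * 2^79 = 80 * 604462909807314587353088 = 48357032784585166988247040.

48357032784585166988247040


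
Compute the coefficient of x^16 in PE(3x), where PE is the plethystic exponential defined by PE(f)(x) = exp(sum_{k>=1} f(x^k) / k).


With f(x) = 3x, the exponent is sum_{k>=1} 3 x^k / k = 3 * (-ln(1 - x)). Exponentiating:
PE(3x) = exp(-3 ln(1 - x)) = 1/(1 - x)^3.
By the negative binomial expansion, [x^n] 1/(1 - x)^3 = C(n + 2, 2).
For n = 16: C(18, 2) = 153.

153


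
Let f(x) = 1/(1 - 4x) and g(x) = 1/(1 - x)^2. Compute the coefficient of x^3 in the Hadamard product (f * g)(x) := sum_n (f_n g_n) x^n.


f has coefficients f_k = 4^k. For g = 1/(1 - x)^2 the coefficient is g_k = C(k + 1, 1) = k + 1. The Hadamard coefficient is (f * g)_k = 4^k * (k + 1).
For k = 3: 4^3 * 4 = 64 * 4 = 256.

256


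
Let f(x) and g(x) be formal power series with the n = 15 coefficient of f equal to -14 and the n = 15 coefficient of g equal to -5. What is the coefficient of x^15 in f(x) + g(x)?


Addition of formal power series is termwise.
The coefficient of x^15 in f + g = -14 + -5
= -19

-19
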